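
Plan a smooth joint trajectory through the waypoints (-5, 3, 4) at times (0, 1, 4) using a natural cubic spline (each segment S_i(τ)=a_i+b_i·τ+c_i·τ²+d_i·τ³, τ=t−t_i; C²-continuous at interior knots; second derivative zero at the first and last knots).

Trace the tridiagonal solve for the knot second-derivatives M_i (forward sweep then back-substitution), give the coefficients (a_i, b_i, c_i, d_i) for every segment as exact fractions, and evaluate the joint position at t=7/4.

  seg 0: a=-5 b=215/24 c=0 d=-23/24
  seg 1: a=3 b=73/12 c=-23/8 d=23/72
S(7/4) = 3113/512

Δ: Δ0=8, Δ1=1/3
row 1: diag=8, rhs=-46; c'=3/8, d'=-23/4
back: M1=-23/4
M: M0=0, M1=-23/4, M2=0
seg 0: a=-5, c=M0/2=0, d=(M1−M0)/(6·1)=-23/24, b=Δ0−h0·(2M0+M1)/6=215/24
seg 1: a=3, c=M1/2=-23/8, d=(M2−M1)/(6·3)=23/72, b=Δ1−h1·(2M1+M2)/6=73/12
t_q=7/4 → seg 1, τ=3/4; S=3+73/12·τ+-23/8·τ²+23/72·τ³=3113/512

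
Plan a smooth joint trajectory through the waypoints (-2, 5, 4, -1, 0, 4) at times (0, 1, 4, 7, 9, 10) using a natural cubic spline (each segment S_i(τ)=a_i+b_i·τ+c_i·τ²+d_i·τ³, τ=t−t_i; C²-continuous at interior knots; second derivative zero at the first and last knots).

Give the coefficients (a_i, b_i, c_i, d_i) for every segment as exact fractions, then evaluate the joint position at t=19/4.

  seg 0: a=-2 b=5889/740 c=0 d=-709/740
  seg 1: a=5 b=1881/370 c=-2127/740 d=7117/19980
  seg 2: a=4 b=-1883/740 c=184/555 d=-7/540
  seg 3: a=-1 b=-67/74 c=159/740 d=361/1480
  seg 4: a=0 b=533/185 c=621/370 d=-207/370
S(19/4) = 107629/47360

Δ: Δ0=7, Δ1=-1/3, Δ2=-5/3, Δ3=1/2, Δ4=4
row 1: diag=8, rhs=-44; c'=3/8, d'=-11/2
row 2: denom=12−3·3/8=87/8; d'=(-8−3·-11/2)/(87/8)=68/87
row 3: denom=10−3·8/29=266/29; d'=(13−3·68/87)/(266/29)=309/266
row 4: denom=6−2·29/133=740/133; d'=(21−2·309/266)/(740/133)=621/185
back: M4=621/185
back: M3=309/266−29/133·621/185=159/370
back: M2=68/87−8/29·159/370=368/555
back: M1=-11/2−3/8·368/555=-2127/370
M: M0=0, M1=-2127/370, M2=368/555, M3=159/370, M4=621/185, M5=0
seg 0: a=-2, c=M0/2=0, d=(M1−M0)/(6·1)=-709/740, b=Δ0−h0·(2M0+M1)/6=5889/740
seg 1: a=5, c=M1/2=-2127/740, d=(M2−M1)/(6·3)=7117/19980, b=Δ1−h1·(2M1+M2)/6=1881/370
seg 2: a=4, c=M2/2=184/555, d=(M3−M2)/(6·3)=-7/540, b=Δ2−h2·(2M2+M3)/6=-1883/740
seg 3: a=-1, c=M3/2=159/740, d=(M4−M3)/(6·2)=361/1480, b=Δ3−h3·(2M3+M4)/6=-67/74
seg 4: a=0, c=M4/2=621/370, d=(M5−M4)/(6·1)=-207/370, b=Δ4−h4·(2M4+M5)/6=533/185
t_q=19/4 → seg 2, τ=3/4; S=4+-1883/740·τ+184/555·τ²+-7/540·τ³=107629/47360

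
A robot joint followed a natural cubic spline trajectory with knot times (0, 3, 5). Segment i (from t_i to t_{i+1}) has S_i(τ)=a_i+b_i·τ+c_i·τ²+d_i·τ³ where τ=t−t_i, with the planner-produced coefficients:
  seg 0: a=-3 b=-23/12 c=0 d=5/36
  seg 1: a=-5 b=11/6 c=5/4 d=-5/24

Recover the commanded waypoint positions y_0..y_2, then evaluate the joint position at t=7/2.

y_0=-3 y_1=-5 y_2=2
S(7/2) = -243/64

y_0 = S_0(0) = a_0 = -3
y_1 = S_1(0) = a_1 = -5
y_2 = S_1(2) = 2
t_q=7/2 is in segment 1 (τ=1/2); S_1(τ)=-243/64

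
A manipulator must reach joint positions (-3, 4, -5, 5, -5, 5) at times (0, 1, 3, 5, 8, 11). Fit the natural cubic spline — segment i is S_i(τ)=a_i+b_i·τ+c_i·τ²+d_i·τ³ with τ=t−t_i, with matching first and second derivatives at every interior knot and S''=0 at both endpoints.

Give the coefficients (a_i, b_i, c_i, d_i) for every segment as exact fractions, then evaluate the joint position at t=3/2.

  seg 0: a=-3 b=14807/1532 c=0 d=-4083/1532
  seg 1: a=4 b=1279/766 c=-12249/1532 d=7523/3064
  seg 2: a=-5 b=-325/383 c=2580/383 d=-730/383
  seg 3: a=5 b=1235/383 c=-1800/383 d=8665/10341
  seg 4: a=-5 b=-900/383 c=3265/1149 d=-3265/10341
S(3/2) = 77039/24512

Δ: Δ0=7, Δ1=-9/2, Δ2=5, Δ3=-10/3, Δ4=10/3
row 1: diag=6, rhs=-69; c'=1/3, d'=-23/2
row 2: denom=8−2·1/3=22/3; d'=(57−2·-23/2)/(22/3)=120/11
row 3: denom=10−2·3/11=104/11; d'=(-50−2·120/11)/(104/11)=-395/52
row 4: denom=12−3·33/104=1149/104; d'=(40−3·-395/52)/(1149/104)=6530/1149
back: M4=6530/1149
back: M3=-395/52−33/104·6530/1149=-3600/383
back: M2=120/11−3/11·-3600/383=5160/383
back: M1=-23/2−1/3·5160/383=-12249/766
M: M0=0, M1=-12249/766, M2=5160/383, M3=-3600/383, M4=6530/1149, M5=0
seg 0: a=-3, c=M0/2=0, d=(M1−M0)/(6·1)=-4083/1532, b=Δ0−h0·(2M0+M1)/6=14807/1532
seg 1: a=4, c=M1/2=-12249/1532, d=(M2−M1)/(6·2)=7523/3064, b=Δ1−h1·(2M1+M2)/6=1279/766
seg 2: a=-5, c=M2/2=2580/383, d=(M3−M2)/(6·2)=-730/383, b=Δ2−h2·(2M2+M3)/6=-325/383
seg 3: a=5, c=M3/2=-1800/383, d=(M4−M3)/(6·3)=8665/10341, b=Δ3−h3·(2M3+M4)/6=1235/383
seg 4: a=-5, c=M4/2=3265/1149, d=(M5−M4)/(6·3)=-3265/10341, b=Δ4−h4·(2M4+M5)/6=-900/383
t_q=3/2 → seg 1, τ=1/2; S=4+1279/766·τ+-12249/1532·τ²+7523/3064·τ³=77039/24512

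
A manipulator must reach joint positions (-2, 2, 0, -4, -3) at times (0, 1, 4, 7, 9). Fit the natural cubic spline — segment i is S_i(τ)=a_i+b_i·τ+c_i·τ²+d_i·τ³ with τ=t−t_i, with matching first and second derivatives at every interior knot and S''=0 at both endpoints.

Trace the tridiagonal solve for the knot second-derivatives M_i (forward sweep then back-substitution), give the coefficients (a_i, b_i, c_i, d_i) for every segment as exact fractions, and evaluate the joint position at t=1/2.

  seg 0: a=-2 b=2449/532 c=0 d=-321/532
  seg 1: a=2 b=743/266 c=-963/532 d=3145/14364
  seg 2: a=0 b=-1147/532 c=64/399 d=545/14364
  seg 3: a=-4 b=-45/266 c=267/532 d=-89/1064
S(1/2) = 963/4256

Δ: Δ0=4, Δ1=-2/3, Δ2=-4/3, Δ3=1/2
row 1: diag=8, rhs=-28; c'=3/8, d'=-7/2
row 2: denom=12−3·3/8=87/8; d'=(-4−3·-7/2)/(87/8)=52/87
row 3: denom=10−3·8/29=266/29; d'=(11−3·52/87)/(266/29)=267/266
back: M3=267/266
back: M2=52/87−8/29·267/266=128/399
back: M1=-7/2−3/8·128/399=-963/266
M: M0=0, M1=-963/266, M2=128/399, M3=267/266, M4=0
seg 0: a=-2, c=M0/2=0, d=(M1−M0)/(6·1)=-321/532, b=Δ0−h0·(2M0+M1)/6=2449/532
seg 1: a=2, c=M1/2=-963/532, d=(M2−M1)/(6·3)=3145/14364, b=Δ1−h1·(2M1+M2)/6=743/266
seg 2: a=0, c=M2/2=64/399, d=(M3−M2)/(6·3)=545/14364, b=Δ2−h2·(2M2+M3)/6=-1147/532
seg 3: a=-4, c=M3/2=267/532, d=(M4−M3)/(6·2)=-89/1064, b=Δ3−h3·(2M3+M4)/6=-45/266
t_q=1/2 → seg 0, τ=1/2; S=-2+2449/532·τ+0·τ²+-321/532·τ³=963/4256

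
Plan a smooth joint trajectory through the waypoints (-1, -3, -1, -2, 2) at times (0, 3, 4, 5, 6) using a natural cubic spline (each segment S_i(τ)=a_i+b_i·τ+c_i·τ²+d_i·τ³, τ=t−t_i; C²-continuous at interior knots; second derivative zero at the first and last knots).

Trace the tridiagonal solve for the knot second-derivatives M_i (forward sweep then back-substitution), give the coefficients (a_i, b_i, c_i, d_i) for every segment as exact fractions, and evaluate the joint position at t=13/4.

Δ: Δ0=-2/3, Δ1=2, Δ2=-1, Δ3=4
row 1: diag=8, rhs=16; c'=1/8, d'=2
row 2: denom=4−1·1/8=31/8; d'=(-18−1·2)/(31/8)=-160/31
row 3: denom=4−1·8/31=116/31; d'=(30−1·-160/31)/(116/31)=545/58
back: M3=545/58
back: M2=-160/31−8/31·545/58=-220/29
back: M1=2−1/8·-220/29=171/58
M: M0=0, M1=171/58, M2=-220/29, M3=545/58, M4=0
seg 0: a=-1, c=M0/2=0, d=(M1−M0)/(6·3)=19/116, b=Δ0−h0·(2M0+M1)/6=-745/348
seg 1: a=-3, c=M1/2=171/116, d=(M2−M1)/(6·1)=-611/348, b=Δ1−h1·(2M1+M2)/6=397/174
seg 2: a=-1, c=M2/2=-110/29, d=(M3−M2)/(6·1)=985/348, b=Δ2−h2·(2M2+M3)/6=-13/348
seg 3: a=-2, c=M3/2=545/116, d=(M4−M3)/(6·1)=-545/348, b=Δ3−h3·(2M3+M4)/6=151/174
t_q=13/4 → seg 1, τ=1/4; S=-3+397/174·τ+171/116·τ²+-611/348·τ³=-17557/7424

  seg 0: a=-1 b=-745/348 c=0 d=19/116
  seg 1: a=-3 b=397/174 c=171/116 d=-611/348
  seg 2: a=-1 b=-13/348 c=-110/29 d=985/348
  seg 3: a=-2 b=151/174 c=545/116 d=-545/348
S(13/4) = -17557/7424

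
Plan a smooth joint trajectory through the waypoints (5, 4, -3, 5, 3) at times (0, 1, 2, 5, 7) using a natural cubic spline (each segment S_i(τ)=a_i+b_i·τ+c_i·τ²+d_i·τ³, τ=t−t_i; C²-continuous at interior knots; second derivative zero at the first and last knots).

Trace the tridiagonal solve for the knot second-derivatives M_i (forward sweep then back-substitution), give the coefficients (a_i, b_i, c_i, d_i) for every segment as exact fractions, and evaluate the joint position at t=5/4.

Δ: Δ0=-1, Δ1=-7, Δ2=8/3, Δ3=-1
row 1: diag=4, rhs=-36; c'=1/4, d'=-9
row 2: denom=8−1·1/4=31/4; d'=(58−1·-9)/(31/4)=268/31
row 3: denom=10−3·12/31=274/31; d'=(-22−3·268/31)/(274/31)=-743/137
back: M3=-743/137
back: M2=268/31−12/31·-743/137=1472/137
back: M1=-9−1/4·1472/137=-1601/137
M: M0=0, M1=-1601/137, M2=1472/137, M3=-743/137, M4=0
seg 0: a=5, c=M0/2=0, d=(M1−M0)/(6·1)=-1601/822, b=Δ0−h0·(2M0+M1)/6=779/822
seg 1: a=4, c=M1/2=-1601/274, d=(M2−M1)/(6·1)=3073/822, b=Δ1−h1·(2M1+M2)/6=-2012/411
seg 2: a=-3, c=M2/2=736/137, d=(M3−M2)/(6·3)=-2215/2466, b=Δ2−h2·(2M2+M3)/6=-4411/822
seg 3: a=5, c=M3/2=-743/274, d=(M4−M3)/(6·2)=743/1644, b=Δ3−h3·(2M3+M4)/6=1075/411
t_q=5/4 → seg 1, τ=1/4; S=4+-2012/411·τ+-1601/274·τ²+3073/822·τ³=43303/17536

  seg 0: a=5 b=779/822 c=0 d=-1601/822
  seg 1: a=4 b=-2012/411 c=-1601/274 d=3073/822
  seg 2: a=-3 b=-4411/822 c=736/137 d=-2215/2466
  seg 3: a=5 b=1075/411 c=-743/274 d=743/1644
S(5/4) = 43303/17536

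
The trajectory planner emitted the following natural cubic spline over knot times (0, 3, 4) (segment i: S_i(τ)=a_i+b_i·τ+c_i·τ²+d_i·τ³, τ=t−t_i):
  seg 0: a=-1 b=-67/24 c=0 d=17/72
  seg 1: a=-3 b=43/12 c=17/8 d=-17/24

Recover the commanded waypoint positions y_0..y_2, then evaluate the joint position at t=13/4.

y_0 = S_0(0) = a_0 = -1
y_1 = S_1(0) = a_1 = -3
y_2 = S_1(1) = 2
t_q=13/4 is in segment 1 (τ=1/4); S_1(τ)=-1015/512

y_0=-1 y_1=-3 y_2=2
S(13/4) = -1015/512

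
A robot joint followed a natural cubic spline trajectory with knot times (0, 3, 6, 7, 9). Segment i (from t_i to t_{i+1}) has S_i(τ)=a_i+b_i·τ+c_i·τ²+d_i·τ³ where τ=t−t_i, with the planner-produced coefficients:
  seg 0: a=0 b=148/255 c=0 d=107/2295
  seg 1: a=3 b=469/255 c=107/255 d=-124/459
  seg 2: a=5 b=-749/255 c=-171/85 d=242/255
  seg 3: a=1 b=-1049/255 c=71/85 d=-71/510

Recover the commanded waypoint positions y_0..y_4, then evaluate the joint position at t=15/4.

y_0 = S_0(0) = a_0 = 0
y_1 = S_1(0) = a_1 = 3
y_2 = S_2(0) = a_2 = 5
y_3 = S_3(0) = a_3 = 1
y_4 = S_3(2) = -5
t_q=15/4 is in segment 1 (τ=3/4); S_1(τ)=3061/680

y_0=0 y_1=3 y_2=5 y_3=1 y_4=-5
S(15/4) = 3061/680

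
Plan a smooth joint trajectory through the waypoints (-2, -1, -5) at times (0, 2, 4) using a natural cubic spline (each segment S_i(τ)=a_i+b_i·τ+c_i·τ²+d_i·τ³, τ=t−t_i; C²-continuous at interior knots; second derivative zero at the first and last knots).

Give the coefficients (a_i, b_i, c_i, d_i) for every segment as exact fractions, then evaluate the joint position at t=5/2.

Δ: Δ0=1/2, Δ1=-2
row 1: diag=8, rhs=-15; c'=1/4, d'=-15/8
back: M1=-15/8
M: M0=0, M1=-15/8, M2=0
seg 0: a=-2, c=M0/2=0, d=(M1−M0)/(6·2)=-5/32, b=Δ0−h0·(2M0+M1)/6=9/8
seg 1: a=-1, c=M1/2=-15/16, d=(M2−M1)/(6·2)=5/32, b=Δ1−h1·(2M1+M2)/6=-3/4
t_q=5/2 → seg 1, τ=1/2; S=-1+-3/4·τ+-15/16·τ²+5/32·τ³=-407/256

  seg 0: a=-2 b=9/8 c=0 d=-5/32
  seg 1: a=-1 b=-3/4 c=-15/16 d=5/32
S(5/2) = -407/256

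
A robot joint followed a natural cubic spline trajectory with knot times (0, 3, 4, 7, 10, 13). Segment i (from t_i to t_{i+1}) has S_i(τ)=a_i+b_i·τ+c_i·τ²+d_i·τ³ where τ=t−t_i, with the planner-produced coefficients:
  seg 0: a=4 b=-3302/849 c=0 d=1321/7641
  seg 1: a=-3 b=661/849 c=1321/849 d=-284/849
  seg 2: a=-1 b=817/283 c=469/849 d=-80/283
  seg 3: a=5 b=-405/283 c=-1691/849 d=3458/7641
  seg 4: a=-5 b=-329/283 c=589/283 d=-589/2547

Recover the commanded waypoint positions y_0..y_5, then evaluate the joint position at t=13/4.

y_0=4 y_1=-3 y_2=-1 y_3=5 y_4=-5 y_5=4
S(13/4) = -6143/2264

y_0 = S_0(0) = a_0 = 4
y_1 = S_1(0) = a_1 = -3
y_2 = S_2(0) = a_2 = -1
y_3 = S_3(0) = a_3 = 5
y_4 = S_4(0) = a_4 = -5
y_5 = S_4(3) = 4
t_q=13/4 is in segment 1 (τ=1/4); S_1(τ)=-6143/2264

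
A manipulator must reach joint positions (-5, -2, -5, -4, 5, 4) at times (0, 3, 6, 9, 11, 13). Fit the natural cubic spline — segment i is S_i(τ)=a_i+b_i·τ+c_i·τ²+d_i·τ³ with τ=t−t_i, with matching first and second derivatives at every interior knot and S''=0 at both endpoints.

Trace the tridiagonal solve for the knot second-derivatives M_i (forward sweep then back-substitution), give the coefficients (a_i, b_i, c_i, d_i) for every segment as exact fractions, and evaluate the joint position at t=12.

  seg 0: a=-5 b=2363/1566 c=0 d=-797/14094
  seg 1: a=-2 b=-14/783 c=-797/1566 d=853/14094
  seg 2: a=-5 b=-2251/1566 c=28/783 d=2605/14094
  seg 3: a=-4 b=2950/783 c=887/522 d=-4175/6264
  seg 4: a=5 b=4019/1566 c=-2401/1044 d=2401/6264
S(12) = 11797/2088

Δ: Δ0=1, Δ1=-1, Δ2=1/3, Δ3=9/2, Δ4=-1/2
row 1: diag=12, rhs=-12; c'=1/4, d'=-1
row 2: denom=12−3·1/4=45/4; d'=(8−3·-1)/(45/4)=44/45
row 3: denom=10−3·4/15=46/5; d'=(25−3·44/45)/(46/5)=331/138
row 4: denom=8−2·5/23=174/23; d'=(-30−2·331/138)/(174/23)=-2401/522
back: M4=-2401/522
back: M3=331/138−5/23·-2401/522=887/261
back: M2=44/45−4/15·887/261=56/783
back: M1=-1−1/4·56/783=-797/783
M: M0=0, M1=-797/783, M2=56/783, M3=887/261, M4=-2401/522, M5=0
seg 0: a=-5, c=M0/2=0, d=(M1−M0)/(6·3)=-797/14094, b=Δ0−h0·(2M0+M1)/6=2363/1566
seg 1: a=-2, c=M1/2=-797/1566, d=(M2−M1)/(6·3)=853/14094, b=Δ1−h1·(2M1+M2)/6=-14/783
seg 2: a=-5, c=M2/2=28/783, d=(M3−M2)/(6·3)=2605/14094, b=Δ2−h2·(2M2+M3)/6=-2251/1566
seg 3: a=-4, c=M3/2=887/522, d=(M4−M3)/(6·2)=-4175/6264, b=Δ3−h3·(2M3+M4)/6=2950/783
seg 4: a=5, c=M4/2=-2401/1044, d=(M5−M4)/(6·2)=2401/6264, b=Δ4−h4·(2M4+M5)/6=4019/1566
t_q=12 → seg 4, τ=1; S=5+4019/1566·τ+-2401/1044·τ²+2401/6264·τ³=11797/2088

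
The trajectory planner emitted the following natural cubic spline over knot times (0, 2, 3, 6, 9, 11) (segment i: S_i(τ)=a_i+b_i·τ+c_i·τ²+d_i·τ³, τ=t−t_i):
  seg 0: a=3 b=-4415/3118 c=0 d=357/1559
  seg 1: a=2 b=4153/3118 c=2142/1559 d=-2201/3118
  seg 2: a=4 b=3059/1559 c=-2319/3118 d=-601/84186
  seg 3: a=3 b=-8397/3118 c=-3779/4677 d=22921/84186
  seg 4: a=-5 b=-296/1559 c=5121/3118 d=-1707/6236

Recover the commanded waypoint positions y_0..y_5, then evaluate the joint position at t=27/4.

y_0 = S_0(0) = a_0 = 3
y_1 = S_1(0) = a_1 = 2
y_2 = S_2(0) = a_2 = 4
y_3 = S_3(0) = a_3 = 3
y_4 = S_4(0) = a_4 = -5
y_5 = S_4(2) = -1
t_q=27/4 is in segment 3 (τ=3/4); S_3(τ)=127825/199552

y_0=3 y_1=2 y_2=4 y_3=3 y_4=-5 y_5=-1
S(27/4) = 127825/199552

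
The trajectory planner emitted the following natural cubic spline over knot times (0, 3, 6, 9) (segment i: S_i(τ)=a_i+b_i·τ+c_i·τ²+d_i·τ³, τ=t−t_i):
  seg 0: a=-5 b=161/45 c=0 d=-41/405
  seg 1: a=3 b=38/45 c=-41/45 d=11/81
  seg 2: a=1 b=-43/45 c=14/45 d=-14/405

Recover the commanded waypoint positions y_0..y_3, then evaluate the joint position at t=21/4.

y_0 = S_0(0) = a_0 = -5
y_1 = S_1(0) = a_1 = 3
y_2 = S_2(0) = a_2 = 1
y_3 = S_2(3) = 0
t_q=21/4 is in segment 1 (τ=9/4); S_1(τ)=587/320

y_0=-5 y_1=3 y_2=1 y_3=0
S(21/4) = 587/320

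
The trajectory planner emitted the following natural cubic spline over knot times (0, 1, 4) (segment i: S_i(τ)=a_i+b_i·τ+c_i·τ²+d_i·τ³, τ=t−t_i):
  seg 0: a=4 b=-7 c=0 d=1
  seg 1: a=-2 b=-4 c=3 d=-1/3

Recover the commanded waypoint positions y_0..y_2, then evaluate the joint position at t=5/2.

y_0 = S_0(0) = a_0 = 4
y_1 = S_1(0) = a_1 = -2
y_2 = S_1(3) = 4
t_q=5/2 is in segment 1 (τ=3/2); S_1(τ)=-19/8

y_0=4 y_1=-2 y_2=4
S(5/2) = -19/8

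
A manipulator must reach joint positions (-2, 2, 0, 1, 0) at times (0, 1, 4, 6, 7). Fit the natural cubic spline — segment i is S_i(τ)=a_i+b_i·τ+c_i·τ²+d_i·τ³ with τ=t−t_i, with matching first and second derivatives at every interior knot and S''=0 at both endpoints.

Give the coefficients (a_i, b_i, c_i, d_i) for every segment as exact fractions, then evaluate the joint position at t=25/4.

Δ: Δ0=4, Δ1=-2/3, Δ2=1/2, Δ3=-1
row 1: diag=8, rhs=-28; c'=3/8, d'=-7/2
row 2: denom=10−3·3/8=71/8; d'=(7−3·-7/2)/(71/8)=140/71
row 3: denom=6−2·16/71=394/71; d'=(-9−2·140/71)/(394/71)=-919/394
back: M3=-919/394
back: M2=140/71−16/71·-919/394=492/197
back: M1=-7/2−3/8·492/197=-874/197
M: M0=0, M1=-874/197, M2=492/197, M3=-919/394, M4=0
seg 0: a=-2, c=M0/2=0, d=(M1−M0)/(6·1)=-437/591, b=Δ0−h0·(2M0+M1)/6=2801/591
seg 1: a=2, c=M1/2=-437/197, d=(M2−M1)/(6·3)=683/1773, b=Δ1−h1·(2M1+M2)/6=1490/591
seg 2: a=0, c=M2/2=246/197, d=(M3−M2)/(6·2)=-1903/4728, b=Δ2−h2·(2M2+M3)/6=-229/591
seg 3: a=1, c=M3/2=-919/788, d=(M4−M3)/(6·1)=919/2364, b=Δ3−h3·(2M3+M4)/6=-263/1182
t_q=25/4 → seg 3, τ=1/4; S=1+-263/1182·τ+-919/788·τ²+919/2364·τ³=44257/50432

  seg 0: a=-2 b=2801/591 c=0 d=-437/591
  seg 1: a=2 b=1490/591 c=-437/197 d=683/1773
  seg 2: a=0 b=-229/591 c=246/197 d=-1903/4728
  seg 3: a=1 b=-263/1182 c=-919/788 d=919/2364
S(25/4) = 44257/50432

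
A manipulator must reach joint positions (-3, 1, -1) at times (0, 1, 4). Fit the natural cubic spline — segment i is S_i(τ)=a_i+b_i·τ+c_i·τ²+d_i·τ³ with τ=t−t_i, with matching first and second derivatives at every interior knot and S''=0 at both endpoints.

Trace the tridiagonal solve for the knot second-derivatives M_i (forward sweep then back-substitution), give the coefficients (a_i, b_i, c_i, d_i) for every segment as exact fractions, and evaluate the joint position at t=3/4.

Δ: Δ0=4, Δ1=-2/3
row 1: diag=8, rhs=-28; c'=3/8, d'=-7/2
back: M1=-7/2
M: M0=0, M1=-7/2, M2=0
seg 0: a=-3, c=M0/2=0, d=(M1−M0)/(6·1)=-7/12, b=Δ0−h0·(2M0+M1)/6=55/12
seg 1: a=1, c=M1/2=-7/4, d=(M2−M1)/(6·3)=7/36, b=Δ1−h1·(2M1+M2)/6=17/6
t_q=3/4 → seg 0, τ=3/4; S=-3+55/12·τ+0·τ²+-7/12·τ³=49/256

  seg 0: a=-3 b=55/12 c=0 d=-7/12
  seg 1: a=1 b=17/6 c=-7/4 d=7/36
S(3/4) = 49/256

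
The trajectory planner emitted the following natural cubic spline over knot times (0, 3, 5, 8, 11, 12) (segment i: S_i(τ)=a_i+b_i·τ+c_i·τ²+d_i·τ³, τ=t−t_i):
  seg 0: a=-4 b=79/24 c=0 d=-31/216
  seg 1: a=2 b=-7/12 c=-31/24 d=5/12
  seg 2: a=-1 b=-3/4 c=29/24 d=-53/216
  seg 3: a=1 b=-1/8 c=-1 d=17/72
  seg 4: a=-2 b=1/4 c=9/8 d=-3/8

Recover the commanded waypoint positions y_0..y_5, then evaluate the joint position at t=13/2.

y_0 = S_0(0) = a_0 = -4
y_1 = S_1(0) = a_1 = 2
y_2 = S_2(0) = a_2 = -1
y_3 = S_3(0) = a_3 = 1
y_4 = S_4(0) = a_4 = -2
y_5 = S_4(1) = -1
t_q=13/2 is in segment 2 (τ=3/2); S_2(τ)=-15/64

y_0=-4 y_1=2 y_2=-1 y_3=1 y_4=-2 y_5=-1
S(13/2) = -15/64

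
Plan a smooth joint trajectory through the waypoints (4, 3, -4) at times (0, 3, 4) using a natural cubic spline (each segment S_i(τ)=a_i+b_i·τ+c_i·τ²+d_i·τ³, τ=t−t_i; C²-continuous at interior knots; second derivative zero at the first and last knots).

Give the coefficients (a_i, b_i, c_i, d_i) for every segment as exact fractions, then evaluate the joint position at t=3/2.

  seg 0: a=4 b=13/6 c=0 d=-5/18
  seg 1: a=3 b=-16/3 c=-5/2 d=5/6
S(3/2) = 101/16

Δ: Δ0=-1/3, Δ1=-7
row 1: diag=8, rhs=-40; c'=1/8, d'=-5
back: M1=-5
M: M0=0, M1=-5, M2=0
seg 0: a=4, c=M0/2=0, d=(M1−M0)/(6·3)=-5/18, b=Δ0−h0·(2M0+M1)/6=13/6
seg 1: a=3, c=M1/2=-5/2, d=(M2−M1)/(6·1)=5/6, b=Δ1−h1·(2M1+M2)/6=-16/3
t_q=3/2 → seg 0, τ=3/2; S=4+13/6·τ+0·τ²+-5/18·τ³=101/16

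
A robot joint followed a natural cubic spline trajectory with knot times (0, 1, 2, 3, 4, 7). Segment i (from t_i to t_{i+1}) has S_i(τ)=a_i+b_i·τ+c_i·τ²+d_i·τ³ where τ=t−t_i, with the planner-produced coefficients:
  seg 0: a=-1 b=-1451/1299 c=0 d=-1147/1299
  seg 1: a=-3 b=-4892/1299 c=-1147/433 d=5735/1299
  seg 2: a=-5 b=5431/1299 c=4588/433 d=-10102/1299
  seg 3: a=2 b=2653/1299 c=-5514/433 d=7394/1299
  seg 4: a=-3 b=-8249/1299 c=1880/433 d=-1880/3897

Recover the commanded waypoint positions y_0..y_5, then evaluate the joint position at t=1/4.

y_0=-1 y_1=-3 y_2=-5 y_3=2 y_4=-3 y_5=4
S(1/4) = -35833/27712

y_0 = S_0(0) = a_0 = -1
y_1 = S_1(0) = a_1 = -3
y_2 = S_2(0) = a_2 = -5
y_3 = S_3(0) = a_3 = 2
y_4 = S_4(0) = a_4 = -3
y_5 = S_4(3) = 4
t_q=1/4 is in segment 0 (τ=1/4); S_0(τ)=-35833/27712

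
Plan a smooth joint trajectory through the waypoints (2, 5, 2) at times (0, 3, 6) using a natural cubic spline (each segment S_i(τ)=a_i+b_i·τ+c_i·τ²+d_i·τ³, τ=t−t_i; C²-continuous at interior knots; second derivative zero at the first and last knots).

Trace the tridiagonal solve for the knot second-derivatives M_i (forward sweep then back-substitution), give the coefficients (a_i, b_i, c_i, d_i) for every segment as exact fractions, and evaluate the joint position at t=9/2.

Δ: Δ0=1, Δ1=-1
row 1: diag=12, rhs=-12; c'=1/4, d'=-1
back: M1=-1
M: M0=0, M1=-1, M2=0
seg 0: a=2, c=M0/2=0, d=(M1−M0)/(6·3)=-1/18, b=Δ0−h0·(2M0+M1)/6=3/2
seg 1: a=5, c=M1/2=-1/2, d=(M2−M1)/(6·3)=1/18, b=Δ1−h1·(2M1+M2)/6=0
t_q=9/2 → seg 1, τ=3/2; S=5+0·τ+-1/2·τ²+1/18·τ³=65/16

  seg 0: a=2 b=3/2 c=0 d=-1/18
  seg 1: a=5 b=0 c=-1/2 d=1/18
S(9/2) = 65/16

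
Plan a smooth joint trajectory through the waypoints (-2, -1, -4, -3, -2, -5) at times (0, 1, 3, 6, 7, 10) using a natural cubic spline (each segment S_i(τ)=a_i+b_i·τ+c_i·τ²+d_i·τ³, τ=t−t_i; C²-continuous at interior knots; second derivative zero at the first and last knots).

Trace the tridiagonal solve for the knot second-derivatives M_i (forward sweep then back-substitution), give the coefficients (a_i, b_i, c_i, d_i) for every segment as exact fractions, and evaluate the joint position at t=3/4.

Δ: Δ0=1, Δ1=-3/2, Δ2=1/3, Δ3=1, Δ4=-1
row 1: diag=6, rhs=-15; c'=1/3, d'=-5/2
row 2: denom=10−2·1/3=28/3; d'=(11−2·-5/2)/(28/3)=12/7
row 3: denom=8−3·9/28=197/28; d'=(4−3·12/7)/(197/28)=-32/197
row 4: denom=8−1·28/197=1548/197; d'=(-12−1·-32/197)/(1548/197)=-583/387
back: M4=-583/387
back: M3=-32/197−28/197·-583/387=20/387
back: M2=12/7−9/28·20/387=73/43
back: M1=-5/2−1/3·73/43=-791/258
M: M0=0, M1=-791/258, M2=73/43, M3=20/387, M4=-583/387, M5=0
seg 0: a=-2, c=M0/2=0, d=(M1−M0)/(6·1)=-791/1548, b=Δ0−h0·(2M0+M1)/6=2339/1548
seg 1: a=-1, c=M1/2=-791/516, d=(M2−M1)/(6·2)=1229/3096, b=Δ1−h1·(2M1+M2)/6=-17/774
seg 2: a=-4, c=M2/2=73/86, d=(M3−M2)/(6·3)=-637/6966, b=Δ2−h2·(2M2+M3)/6=-538/387
seg 3: a=-3, c=M3/2=10/387, d=(M4−M3)/(6·1)=-67/258, b=Δ3−h3·(2M3+M4)/6=955/774
seg 4: a=-2, c=M4/2=-583/774, d=(M5−M4)/(6·3)=583/6966, b=Δ4−h4·(2M4+M5)/6=196/387
t_q=3/4 → seg 0, τ=3/4; S=-2+2339/1548·τ+0·τ²+-791/1548·τ³=-35743/33024

  seg 0: a=-2 b=2339/1548 c=0 d=-791/1548
  seg 1: a=-1 b=-17/774 c=-791/516 d=1229/3096
  seg 2: a=-4 b=-538/387 c=73/86 d=-637/6966
  seg 3: a=-3 b=955/774 c=10/387 d=-67/258
  seg 4: a=-2 b=196/387 c=-583/774 d=583/6966
S(3/4) = -35743/33024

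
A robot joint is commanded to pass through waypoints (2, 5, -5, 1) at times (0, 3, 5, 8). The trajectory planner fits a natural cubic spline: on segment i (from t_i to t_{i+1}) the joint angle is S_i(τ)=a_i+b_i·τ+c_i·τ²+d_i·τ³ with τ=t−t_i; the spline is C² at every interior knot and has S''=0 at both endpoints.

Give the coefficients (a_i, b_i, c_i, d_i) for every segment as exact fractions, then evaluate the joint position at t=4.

Δ: Δ0=1, Δ1=-5, Δ2=2
row 1: diag=10, rhs=-36; c'=1/5, d'=-18/5
row 2: denom=10−2·1/5=48/5; d'=(42−2·-18/5)/(48/5)=41/8
back: M2=41/8
back: M1=-18/5−1/5·41/8=-37/8
M: M0=0, M1=-37/8, M2=41/8, M3=0
seg 0: a=2, c=M0/2=0, d=(M1−M0)/(6·3)=-37/144, b=Δ0−h0·(2M0+M1)/6=53/16
seg 1: a=5, c=M1/2=-37/16, d=(M2−M1)/(6·2)=13/16, b=Δ1−h1·(2M1+M2)/6=-29/8
seg 2: a=-5, c=M2/2=41/16, d=(M3−M2)/(6·3)=-41/144, b=Δ2−h2·(2M2+M3)/6=-25/8
t_q=4 → seg 1, τ=1; S=5+-29/8·τ+-37/16·τ²+13/16·τ³=-1/8

  seg 0: a=2 b=53/16 c=0 d=-37/144
  seg 1: a=5 b=-29/8 c=-37/16 d=13/16
  seg 2: a=-5 b=-25/8 c=41/16 d=-41/144
S(4) = -1/8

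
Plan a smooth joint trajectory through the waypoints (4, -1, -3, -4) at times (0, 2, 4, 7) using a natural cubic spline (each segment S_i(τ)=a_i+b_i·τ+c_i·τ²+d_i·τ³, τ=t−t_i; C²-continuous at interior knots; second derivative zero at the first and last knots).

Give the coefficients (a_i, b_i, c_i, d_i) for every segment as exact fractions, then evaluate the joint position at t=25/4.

  seg 0: a=4 b=-163/57 c=0 d=41/456
  seg 1: a=-1 b=-203/114 c=41/76 d=-17/228
  seg 2: a=-3 b=-59/114 c=7/76 d=-7/684
S(25/4) = -18555/4864

Δ: Δ0=-5/2, Δ1=-1, Δ2=-1/3
row 1: diag=8, rhs=9; c'=1/4, d'=9/8
row 2: denom=10−2·1/4=19/2; d'=(4−2·9/8)/(19/2)=7/38
back: M2=7/38
back: M1=9/8−1/4·7/38=41/38
M: M0=0, M1=41/38, M2=7/38, M3=0
seg 0: a=4, c=M0/2=0, d=(M1−M0)/(6·2)=41/456, b=Δ0−h0·(2M0+M1)/6=-163/57
seg 1: a=-1, c=M1/2=41/76, d=(M2−M1)/(6·2)=-17/228, b=Δ1−h1·(2M1+M2)/6=-203/114
seg 2: a=-3, c=M2/2=7/76, d=(M3−M2)/(6·3)=-7/684, b=Δ2−h2·(2M2+M3)/6=-59/114
t_q=25/4 → seg 2, τ=9/4; S=-3+-59/114·τ+7/76·τ²+-7/684·τ³=-18555/4864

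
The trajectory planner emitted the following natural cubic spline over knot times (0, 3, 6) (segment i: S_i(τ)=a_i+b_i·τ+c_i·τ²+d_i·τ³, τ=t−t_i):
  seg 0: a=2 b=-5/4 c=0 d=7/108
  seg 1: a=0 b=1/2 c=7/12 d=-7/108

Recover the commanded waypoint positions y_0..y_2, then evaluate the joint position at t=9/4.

y_0=2 y_1=0 y_2=5
S(9/4) = -19/256

y_0 = S_0(0) = a_0 = 2
y_1 = S_1(0) = a_1 = 0
y_2 = S_1(3) = 5
t_q=9/4 is in segment 0 (τ=9/4); S_0(τ)=-19/256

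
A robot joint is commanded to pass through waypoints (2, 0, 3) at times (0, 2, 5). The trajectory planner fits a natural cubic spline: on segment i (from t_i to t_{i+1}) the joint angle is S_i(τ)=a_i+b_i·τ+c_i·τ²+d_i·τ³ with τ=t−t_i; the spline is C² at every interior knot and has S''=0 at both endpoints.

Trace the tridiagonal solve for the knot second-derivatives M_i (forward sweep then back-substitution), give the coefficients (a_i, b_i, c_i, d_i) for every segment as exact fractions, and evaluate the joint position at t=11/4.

  seg 0: a=2 b=-7/5 c=0 d=1/10
  seg 1: a=0 b=-1/5 c=3/5 d=-1/15
S(11/4) = 51/320

Δ: Δ0=-1, Δ1=1
row 1: diag=10, rhs=12; c'=3/10, d'=6/5
back: M1=6/5
M: M0=0, M1=6/5, M2=0
seg 0: a=2, c=M0/2=0, d=(M1−M0)/(6·2)=1/10, b=Δ0−h0·(2M0+M1)/6=-7/5
seg 1: a=0, c=M1/2=3/5, d=(M2−M1)/(6·3)=-1/15, b=Δ1−h1·(2M1+M2)/6=-1/5
t_q=11/4 → seg 1, τ=3/4; S=0+-1/5·τ+3/5·τ²+-1/15·τ³=51/320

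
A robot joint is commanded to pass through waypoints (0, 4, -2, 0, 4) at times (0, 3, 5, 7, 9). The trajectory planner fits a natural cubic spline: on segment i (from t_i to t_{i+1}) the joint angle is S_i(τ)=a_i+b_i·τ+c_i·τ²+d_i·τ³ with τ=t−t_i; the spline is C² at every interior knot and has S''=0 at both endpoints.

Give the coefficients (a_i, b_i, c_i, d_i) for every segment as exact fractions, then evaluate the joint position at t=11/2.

Δ: Δ0=4/3, Δ1=-3, Δ2=1, Δ3=2
row 1: diag=10, rhs=-26; c'=1/5, d'=-13/5
row 2: denom=8−2·1/5=38/5; d'=(24−2·-13/5)/(38/5)=73/19
row 3: denom=8−2·5/19=142/19; d'=(6−2·73/19)/(142/19)=-16/71
back: M3=-16/71
back: M2=73/19−5/19·-16/71=277/71
back: M1=-13/5−1/5·277/71=-240/71
M: M0=0, M1=-240/71, M2=277/71, M3=-16/71, M4=0
seg 0: a=0, c=M0/2=0, d=(M1−M0)/(6·3)=-40/213, b=Δ0−h0·(2M0+M1)/6=644/213
seg 1: a=4, c=M1/2=-120/71, d=(M2−M1)/(6·2)=517/852, b=Δ1−h1·(2M1+M2)/6=-436/213
seg 2: a=-2, c=M2/2=277/142, d=(M3−M2)/(6·2)=-293/852, b=Δ2−h2·(2M2+M3)/6=-325/213
seg 3: a=0, c=M3/2=-8/71, d=(M4−M3)/(6·2)=4/213, b=Δ3−h3·(2M3+M4)/6=458/213
t_q=11/2 → seg 2, τ=1/2; S=-2+-325/213·τ+277/142·τ²+-293/852·τ³=-5267/2272

  seg 0: a=0 b=644/213 c=0 d=-40/213
  seg 1: a=4 b=-436/213 c=-120/71 d=517/852
  seg 2: a=-2 b=-325/213 c=277/142 d=-293/852
  seg 3: a=0 b=458/213 c=-8/71 d=4/213
S(11/2) = -5267/2272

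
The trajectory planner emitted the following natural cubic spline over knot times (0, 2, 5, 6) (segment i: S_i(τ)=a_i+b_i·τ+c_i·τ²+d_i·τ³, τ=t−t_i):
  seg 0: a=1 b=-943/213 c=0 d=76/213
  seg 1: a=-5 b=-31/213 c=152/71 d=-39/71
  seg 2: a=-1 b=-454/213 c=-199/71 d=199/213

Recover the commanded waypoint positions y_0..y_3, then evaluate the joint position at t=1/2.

y_0 = S_0(0) = a_0 = 1
y_1 = S_1(0) = a_1 = -5
y_2 = S_2(0) = a_2 = -1
y_3 = S_2(1) = -5
t_q=1/2 is in segment 0 (τ=1/2); S_0(τ)=-83/71

y_0=1 y_1=-5 y_2=-1 y_3=-5
S(1/2) = -83/71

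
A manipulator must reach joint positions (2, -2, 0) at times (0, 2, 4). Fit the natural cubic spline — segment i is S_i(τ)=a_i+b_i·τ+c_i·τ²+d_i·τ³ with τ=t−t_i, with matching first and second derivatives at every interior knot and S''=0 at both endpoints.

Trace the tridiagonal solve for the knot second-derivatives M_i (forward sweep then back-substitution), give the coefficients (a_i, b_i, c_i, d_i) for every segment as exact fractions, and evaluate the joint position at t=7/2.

Δ: Δ0=-2, Δ1=1
row 1: diag=8, rhs=18; c'=1/4, d'=9/4
back: M1=9/4
M: M0=0, M1=9/4, M2=0
seg 0: a=2, c=M0/2=0, d=(M1−M0)/(6·2)=3/16, b=Δ0−h0·(2M0+M1)/6=-11/4
seg 1: a=-2, c=M1/2=9/8, d=(M2−M1)/(6·2)=-3/16, b=Δ1−h1·(2M1+M2)/6=-1/2
t_q=7/2 → seg 1, τ=3/2; S=-2+-1/2·τ+9/8·τ²+-3/16·τ³=-109/128

  seg 0: a=2 b=-11/4 c=0 d=3/16
  seg 1: a=-2 b=-1/2 c=9/8 d=-3/16
S(7/2) = -109/128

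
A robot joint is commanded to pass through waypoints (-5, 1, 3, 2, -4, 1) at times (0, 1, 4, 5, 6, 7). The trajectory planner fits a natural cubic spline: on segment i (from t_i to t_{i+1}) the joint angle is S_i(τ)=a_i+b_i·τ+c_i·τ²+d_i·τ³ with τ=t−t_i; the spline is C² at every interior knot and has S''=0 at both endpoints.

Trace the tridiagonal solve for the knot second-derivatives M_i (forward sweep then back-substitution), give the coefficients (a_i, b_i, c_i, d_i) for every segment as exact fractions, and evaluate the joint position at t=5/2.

Δ: Δ0=6, Δ1=2/3, Δ2=-1, Δ3=-6, Δ4=5
row 1: diag=8, rhs=-32; c'=3/8, d'=-4
row 2: denom=8−3·3/8=55/8; d'=(-10−3·-4)/(55/8)=16/55
row 3: denom=4−1·8/55=212/55; d'=(-30−1·16/55)/(212/55)=-833/106
row 4: denom=4−1·55/212=793/212; d'=(66−1·-833/106)/(793/212)=15658/793
back: M4=15658/793
back: M3=-833/106−55/212·15658/793=-10294/793
back: M2=16/55−8/55·-10294/793=1728/793
back: M1=-4−3/8·1728/793=-3820/793
M: M0=0, M1=-3820/793, M2=1728/793, M3=-10294/793, M4=15658/793, M5=0
seg 0: a=-5, c=M0/2=0, d=(M1−M0)/(6·1)=-1910/2379, b=Δ0−h0·(2M0+M1)/6=16184/2379
seg 1: a=1, c=M1/2=-1910/793, d=(M2−M1)/(6·3)=2774/7137, b=Δ1−h1·(2M1+M2)/6=10454/2379
seg 2: a=3, c=M2/2=864/793, d=(M3−M2)/(6·1)=-6011/2379, b=Δ2−h2·(2M2+M3)/6=80/183
seg 3: a=2, c=M3/2=-5147/793, d=(M4−M3)/(6·1)=12976/2379, b=Δ3−h3·(2M3+M4)/6=-11809/2379
seg 4: a=-4, c=M4/2=7829/793, d=(M5−M4)/(6·1)=-7829/2379, b=Δ4−h4·(2M4+M5)/6=-3763/2379
t_q=5/2 → seg 1, τ=3/2; S=1+10454/2379·τ+-1910/793·τ²+2774/7137·τ³=11051/3172

  seg 0: a=-5 b=16184/2379 c=0 d=-1910/2379
  seg 1: a=1 b=10454/2379 c=-1910/793 d=2774/7137
  seg 2: a=3 b=80/183 c=864/793 d=-6011/2379
  seg 3: a=2 b=-11809/2379 c=-5147/793 d=12976/2379
  seg 4: a=-4 b=-3763/2379 c=7829/793 d=-7829/2379
S(5/2) = 11051/3172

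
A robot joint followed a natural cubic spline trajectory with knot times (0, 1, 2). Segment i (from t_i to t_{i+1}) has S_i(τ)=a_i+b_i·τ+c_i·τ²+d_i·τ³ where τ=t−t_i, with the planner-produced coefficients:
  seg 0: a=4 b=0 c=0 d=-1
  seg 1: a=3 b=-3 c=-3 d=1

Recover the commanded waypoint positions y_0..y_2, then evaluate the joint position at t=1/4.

y_0 = S_0(0) = a_0 = 4
y_1 = S_1(0) = a_1 = 3
y_2 = S_1(1) = -2
t_q=1/4 is in segment 0 (τ=1/4); S_0(τ)=255/64

y_0=4 y_1=3 y_2=-2
S(1/4) = 255/64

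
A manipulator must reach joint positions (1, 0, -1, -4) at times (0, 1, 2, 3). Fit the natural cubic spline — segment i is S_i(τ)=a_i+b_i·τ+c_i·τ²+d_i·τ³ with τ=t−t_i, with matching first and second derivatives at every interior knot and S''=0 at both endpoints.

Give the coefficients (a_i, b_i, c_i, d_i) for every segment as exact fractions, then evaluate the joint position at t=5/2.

Δ: Δ0=-1, Δ1=-1, Δ2=-3
row 1: diag=4, rhs=0; c'=1/4, d'=0
row 2: denom=4−1·1/4=15/4; d'=(-12−1·0)/(15/4)=-16/5
back: M2=-16/5
back: M1=0−1/4·-16/5=4/5
M: M0=0, M1=4/5, M2=-16/5, M3=0
seg 0: a=1, c=M0/2=0, d=(M1−M0)/(6·1)=2/15, b=Δ0−h0·(2M0+M1)/6=-17/15
seg 1: a=0, c=M1/2=2/5, d=(M2−M1)/(6·1)=-2/3, b=Δ1−h1·(2M1+M2)/6=-11/15
seg 2: a=-1, c=M2/2=-8/5, d=(M3−M2)/(6·1)=8/15, b=Δ2−h2·(2M2+M3)/6=-29/15
t_q=5/2 → seg 2, τ=1/2; S=-1+-29/15·τ+-8/5·τ²+8/15·τ³=-23/10

  seg 0: a=1 b=-17/15 c=0 d=2/15
  seg 1: a=0 b=-11/15 c=2/5 d=-2/3
  seg 2: a=-1 b=-29/15 c=-8/5 d=8/15
S(5/2) = -23/10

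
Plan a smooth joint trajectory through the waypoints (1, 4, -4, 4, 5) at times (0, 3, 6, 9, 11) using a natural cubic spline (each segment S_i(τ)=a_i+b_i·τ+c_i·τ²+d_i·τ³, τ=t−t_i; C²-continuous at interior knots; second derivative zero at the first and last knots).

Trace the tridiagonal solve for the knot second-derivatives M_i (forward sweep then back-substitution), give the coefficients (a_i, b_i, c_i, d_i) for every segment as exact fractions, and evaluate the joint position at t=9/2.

Δ: Δ0=1, Δ1=-8/3, Δ2=8/3, Δ3=1/2
row 1: diag=12, rhs=-22; c'=1/4, d'=-11/6
row 2: denom=12−3·1/4=45/4; d'=(32−3·-11/6)/(45/4)=10/3
row 3: denom=10−3·4/15=46/5; d'=(-13−3·10/3)/(46/5)=-5/2
back: M3=-5/2
back: M2=10/3−4/15·-5/2=4
back: M1=-11/6−1/4·4=-17/6
M: M0=0, M1=-17/6, M2=4, M3=-5/2, M4=0
seg 0: a=1, c=M0/2=0, d=(M1−M0)/(6·3)=-17/108, b=Δ0−h0·(2M0+M1)/6=29/12
seg 1: a=4, c=M1/2=-17/12, d=(M2−M1)/(6·3)=41/108, b=Δ1−h1·(2M1+M2)/6=-11/6
seg 2: a=-4, c=M2/2=2, d=(M3−M2)/(6·3)=-13/36, b=Δ2−h2·(2M2+M3)/6=-1/12
seg 3: a=4, c=M3/2=-5/4, d=(M4−M3)/(6·2)=5/24, b=Δ3−h3·(2M3+M4)/6=13/6
t_q=9/2 → seg 1, τ=3/2; S=4+-11/6·τ+-17/12·τ²+41/108·τ³=-21/32

  seg 0: a=1 b=29/12 c=0 d=-17/108
  seg 1: a=4 b=-11/6 c=-17/12 d=41/108
  seg 2: a=-4 b=-1/12 c=2 d=-13/36
  seg 3: a=4 b=13/6 c=-5/4 d=5/24
S(9/2) = -21/32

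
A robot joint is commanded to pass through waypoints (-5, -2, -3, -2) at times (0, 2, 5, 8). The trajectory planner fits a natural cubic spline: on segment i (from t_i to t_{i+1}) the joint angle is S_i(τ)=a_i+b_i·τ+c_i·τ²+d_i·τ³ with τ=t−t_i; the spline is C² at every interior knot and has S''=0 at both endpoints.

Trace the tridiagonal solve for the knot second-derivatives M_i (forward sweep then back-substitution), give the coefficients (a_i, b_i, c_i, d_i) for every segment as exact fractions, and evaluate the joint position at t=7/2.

Δ: Δ0=3/2, Δ1=-1/3, Δ2=1/3
row 1: diag=10, rhs=-11; c'=3/10, d'=-11/10
row 2: denom=12−3·3/10=111/10; d'=(4−3·-11/10)/(111/10)=73/111
back: M2=73/111
back: M1=-11/10−3/10·73/111=-48/37
M: M0=0, M1=-48/37, M2=73/111, M3=0
seg 0: a=-5, c=M0/2=0, d=(M1−M0)/(6·2)=-4/37, b=Δ0−h0·(2M0+M1)/6=143/74
seg 1: a=-2, c=M1/2=-24/37, d=(M2−M1)/(6·3)=217/1998, b=Δ1−h1·(2M1+M2)/6=47/74
seg 2: a=-3, c=M2/2=73/222, d=(M3−M2)/(6·3)=-73/1998, b=Δ2−h2·(2M2+M3)/6=-12/37
t_q=7/2 → seg 1, τ=3/2; S=-2+47/74·τ+-24/37·τ²+217/1998·τ³=-1267/592

  seg 0: a=-5 b=143/74 c=0 d=-4/37
  seg 1: a=-2 b=47/74 c=-24/37 d=217/1998
  seg 2: a=-3 b=-12/37 c=73/222 d=-73/1998
S(7/2) = -1267/592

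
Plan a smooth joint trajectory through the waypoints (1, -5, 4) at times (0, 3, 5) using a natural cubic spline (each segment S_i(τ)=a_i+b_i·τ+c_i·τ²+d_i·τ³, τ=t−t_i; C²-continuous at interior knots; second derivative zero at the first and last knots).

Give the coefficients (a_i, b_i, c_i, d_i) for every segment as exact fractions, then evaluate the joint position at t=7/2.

Δ: Δ0=-2, Δ1=9/2
row 1: diag=10, rhs=39; c'=1/5, d'=39/10
back: M1=39/10
M: M0=0, M1=39/10, M2=0
seg 0: a=1, c=M0/2=0, d=(M1−M0)/(6·3)=13/60, b=Δ0−h0·(2M0+M1)/6=-79/20
seg 1: a=-5, c=M1/2=39/20, d=(M2−M1)/(6·2)=-13/40, b=Δ1−h1·(2M1+M2)/6=19/10
t_q=7/2 → seg 1, τ=1/2; S=-5+19/10·τ+39/20·τ²+-13/40·τ³=-1153/320

  seg 0: a=1 b=-79/20 c=0 d=13/60
  seg 1: a=-5 b=19/10 c=39/20 d=-13/40
S(7/2) = -1153/320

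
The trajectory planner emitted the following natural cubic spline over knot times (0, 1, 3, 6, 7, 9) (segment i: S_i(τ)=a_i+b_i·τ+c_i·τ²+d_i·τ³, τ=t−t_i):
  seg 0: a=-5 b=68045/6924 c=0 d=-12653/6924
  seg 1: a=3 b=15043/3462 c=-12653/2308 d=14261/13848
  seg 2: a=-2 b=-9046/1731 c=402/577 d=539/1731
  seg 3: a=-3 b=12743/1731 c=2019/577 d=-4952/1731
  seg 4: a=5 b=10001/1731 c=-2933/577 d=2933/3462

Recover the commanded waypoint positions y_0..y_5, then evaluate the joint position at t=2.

y_0=-5 y_1=3 y_2=-2 y_3=-3 y_4=5 y_5=3
S(2) = 13353/4616

y_0 = S_0(0) = a_0 = -5
y_1 = S_1(0) = a_1 = 3
y_2 = S_2(0) = a_2 = -2
y_3 = S_3(0) = a_3 = -3
y_4 = S_4(0) = a_4 = 5
y_5 = S_4(2) = 3
t_q=2 is in segment 1 (τ=1); S_1(τ)=13353/4616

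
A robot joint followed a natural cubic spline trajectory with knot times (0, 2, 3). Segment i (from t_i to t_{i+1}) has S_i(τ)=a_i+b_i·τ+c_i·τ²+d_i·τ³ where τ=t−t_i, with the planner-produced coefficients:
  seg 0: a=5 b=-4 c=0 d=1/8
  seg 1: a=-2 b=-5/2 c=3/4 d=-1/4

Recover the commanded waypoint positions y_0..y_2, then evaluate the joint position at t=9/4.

y_0=5 y_1=-2 y_2=-4
S(9/4) = -661/256

y_0 = S_0(0) = a_0 = 5
y_1 = S_1(0) = a_1 = -2
y_2 = S_1(1) = -4
t_q=9/4 is in segment 1 (τ=1/4); S_1(τ)=-661/256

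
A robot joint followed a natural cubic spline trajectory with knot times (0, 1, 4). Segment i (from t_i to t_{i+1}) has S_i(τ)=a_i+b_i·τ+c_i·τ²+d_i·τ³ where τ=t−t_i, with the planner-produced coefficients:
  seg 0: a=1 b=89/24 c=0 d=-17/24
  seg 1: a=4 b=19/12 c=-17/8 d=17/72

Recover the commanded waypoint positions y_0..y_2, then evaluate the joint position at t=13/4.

y_0=1 y_1=4 y_2=-4
S(13/4) = -259/512

y_0 = S_0(0) = a_0 = 1
y_1 = S_1(0) = a_1 = 4
y_2 = S_1(3) = -4
t_q=13/4 is in segment 1 (τ=9/4); S_1(τ)=-259/512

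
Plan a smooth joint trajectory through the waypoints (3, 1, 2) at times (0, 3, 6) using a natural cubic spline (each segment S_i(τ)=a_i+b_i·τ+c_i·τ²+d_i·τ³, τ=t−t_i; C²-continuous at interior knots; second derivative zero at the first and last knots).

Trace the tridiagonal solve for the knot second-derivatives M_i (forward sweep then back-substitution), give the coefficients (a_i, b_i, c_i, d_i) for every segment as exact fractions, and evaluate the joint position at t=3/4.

  seg 0: a=3 b=-11/12 c=0 d=1/36
  seg 1: a=1 b=-1/6 c=1/4 d=-1/36
S(3/4) = 595/256

Δ: Δ0=-2/3, Δ1=1/3
row 1: diag=12, rhs=6; c'=1/4, d'=1/2
back: M1=1/2
M: M0=0, M1=1/2, M2=0
seg 0: a=3, c=M0/2=0, d=(M1−M0)/(6·3)=1/36, b=Δ0−h0·(2M0+M1)/6=-11/12
seg 1: a=1, c=M1/2=1/4, d=(M2−M1)/(6·3)=-1/36, b=Δ1−h1·(2M1+M2)/6=-1/6
t_q=3/4 → seg 0, τ=3/4; S=3+-11/12·τ+0·τ²+1/36·τ³=595/256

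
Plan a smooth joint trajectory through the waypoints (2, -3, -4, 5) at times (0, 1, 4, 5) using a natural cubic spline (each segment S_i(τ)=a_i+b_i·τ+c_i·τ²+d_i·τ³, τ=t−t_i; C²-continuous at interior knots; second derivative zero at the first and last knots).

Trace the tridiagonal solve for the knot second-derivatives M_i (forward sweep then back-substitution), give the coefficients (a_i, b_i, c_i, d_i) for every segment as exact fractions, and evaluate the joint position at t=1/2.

  seg 0: a=2 b=-853/165 c=0 d=28/165
  seg 1: a=-3 b=-769/165 c=28/55 d=14/45
  seg 2: a=-4 b=1121/165 c=182/55 d=-182/165
S(1/2) = -31/55

Δ: Δ0=-5, Δ1=-1/3, Δ2=9
row 1: diag=8, rhs=28; c'=3/8, d'=7/2
row 2: denom=8−3·3/8=55/8; d'=(56−3·7/2)/(55/8)=364/55
back: M2=364/55
back: M1=7/2−3/8·364/55=56/55
M: M0=0, M1=56/55, M2=364/55, M3=0
seg 0: a=2, c=M0/2=0, d=(M1−M0)/(6·1)=28/165, b=Δ0−h0·(2M0+M1)/6=-853/165
seg 1: a=-3, c=M1/2=28/55, d=(M2−M1)/(6·3)=14/45, b=Δ1−h1·(2M1+M2)/6=-769/165
seg 2: a=-4, c=M2/2=182/55, d=(M3−M2)/(6·1)=-182/165, b=Δ2−h2·(2M2+M3)/6=1121/165
t_q=1/2 → seg 0, τ=1/2; S=2+-853/165·τ+0·τ²+28/165·τ³=-31/55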